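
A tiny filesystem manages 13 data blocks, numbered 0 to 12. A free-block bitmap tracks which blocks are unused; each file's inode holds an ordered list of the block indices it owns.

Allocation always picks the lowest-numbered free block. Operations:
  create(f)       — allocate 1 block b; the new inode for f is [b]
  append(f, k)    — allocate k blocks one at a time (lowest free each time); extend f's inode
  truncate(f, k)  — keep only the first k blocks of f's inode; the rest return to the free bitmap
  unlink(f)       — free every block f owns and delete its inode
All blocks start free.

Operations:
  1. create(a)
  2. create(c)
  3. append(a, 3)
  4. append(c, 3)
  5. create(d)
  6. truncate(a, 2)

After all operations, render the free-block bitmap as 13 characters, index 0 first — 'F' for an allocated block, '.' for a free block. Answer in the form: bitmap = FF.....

after create(a) → a:[0]  free=[F............]
after create(c) → a:[0], c:[1]  free=[FF...........]
after append(a, 3) → a:[0, 2, 3, 4], c:[1]  free=[FFFFF........]
after append(c, 3) → a:[0, 2, 3, 4], c:[1, 5, 6, 7]  free=[FFFFFFFF.....]
after create(d) → a:[0, 2, 3, 4], c:[1, 5, 6, 7], d:[8]  free=[FFFFFFFFF....]
after truncate(a, 2) → a:[0, 2], c:[1, 5, 6, 7], d:[8]  free=[FFF..FFFF....]

bitmap = FFF..FFFF....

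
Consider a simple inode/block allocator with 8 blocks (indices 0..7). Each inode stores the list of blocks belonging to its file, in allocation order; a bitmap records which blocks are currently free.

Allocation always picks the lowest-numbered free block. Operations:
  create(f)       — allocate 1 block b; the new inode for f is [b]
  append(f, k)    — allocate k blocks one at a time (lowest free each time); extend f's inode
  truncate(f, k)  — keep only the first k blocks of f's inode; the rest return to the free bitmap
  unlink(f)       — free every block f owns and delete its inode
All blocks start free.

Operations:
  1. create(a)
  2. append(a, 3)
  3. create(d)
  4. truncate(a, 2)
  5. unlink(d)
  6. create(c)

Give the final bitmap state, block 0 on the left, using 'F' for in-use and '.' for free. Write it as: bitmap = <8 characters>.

after create(a) → a:[0]  free=[F.......]
after append(a, 3) → a:[0, 1, 2, 3]  free=[FFFF....]
after create(d) → a:[0, 1, 2, 3], d:[4]  free=[FFFFF...]
after truncate(a, 2) → a:[0, 1], d:[4]  free=[FF..F...]
after unlink(d) → a:[0, 1]  free=[FF......]
after create(c) → a:[0, 1], c:[2]  free=[FFF.....]

bitmap = FFF.....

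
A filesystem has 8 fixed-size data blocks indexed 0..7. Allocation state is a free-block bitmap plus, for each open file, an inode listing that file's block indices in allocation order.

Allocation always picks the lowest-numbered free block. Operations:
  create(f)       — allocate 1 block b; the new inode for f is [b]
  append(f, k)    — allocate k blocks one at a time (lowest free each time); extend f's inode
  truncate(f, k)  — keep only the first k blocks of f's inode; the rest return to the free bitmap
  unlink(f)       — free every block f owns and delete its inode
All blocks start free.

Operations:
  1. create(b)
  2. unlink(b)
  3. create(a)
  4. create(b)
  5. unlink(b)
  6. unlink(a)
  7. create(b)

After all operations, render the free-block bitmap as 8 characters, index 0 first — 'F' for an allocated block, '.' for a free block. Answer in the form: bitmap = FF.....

[1] create(b) — b=0 (map F.......)
[2] unlink(b) —  (map ........)
[3] create(a) — a=0 (map F.......)
[4] create(b) — a=0 b=1 (map FF......)
[5] unlink(b) — a=0 (map F.......)
[6] unlink(a) —  (map ........)
[7] create(b) — b=0 (map F.......)

bitmap = F.......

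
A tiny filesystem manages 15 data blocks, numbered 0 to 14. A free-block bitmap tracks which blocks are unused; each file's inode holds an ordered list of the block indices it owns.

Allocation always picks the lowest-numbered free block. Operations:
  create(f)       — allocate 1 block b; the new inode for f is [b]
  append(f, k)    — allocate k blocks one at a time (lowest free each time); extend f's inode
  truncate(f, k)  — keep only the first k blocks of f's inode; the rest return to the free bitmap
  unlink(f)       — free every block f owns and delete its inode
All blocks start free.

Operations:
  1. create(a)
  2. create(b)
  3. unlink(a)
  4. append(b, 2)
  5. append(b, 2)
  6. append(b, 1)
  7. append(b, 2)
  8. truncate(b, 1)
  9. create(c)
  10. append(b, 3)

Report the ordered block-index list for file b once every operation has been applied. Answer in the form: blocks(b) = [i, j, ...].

blocks(b) = [1, 2, 3, 4]

after create(a) → a:[0]  free=[F..............]
after create(b) → a:[0], b:[1]  free=[FF.............]
after unlink(a) → b:[1]  free=[.F.............]
after append(b, 2) → b:[1, 0, 2]  free=[FFF............]
after append(b, 2) → b:[1, 0, 2, 3, 4]  free=[FFFFF..........]
after append(b, 1) → b:[1, 0, 2, 3, 4, 5]  free=[FFFFFF.........]
after append(b, 2) → b:[1, 0, 2, 3, 4, 5, 6, 7]  free=[FFFFFFFF.......]
after truncate(b, 1) → b:[1]  free=[.F.............]
after create(c) → b:[1], c:[0]  free=[FF.............]
after append(b, 3) → b:[1, 2, 3, 4], c:[0]  free=[FFFFF..........]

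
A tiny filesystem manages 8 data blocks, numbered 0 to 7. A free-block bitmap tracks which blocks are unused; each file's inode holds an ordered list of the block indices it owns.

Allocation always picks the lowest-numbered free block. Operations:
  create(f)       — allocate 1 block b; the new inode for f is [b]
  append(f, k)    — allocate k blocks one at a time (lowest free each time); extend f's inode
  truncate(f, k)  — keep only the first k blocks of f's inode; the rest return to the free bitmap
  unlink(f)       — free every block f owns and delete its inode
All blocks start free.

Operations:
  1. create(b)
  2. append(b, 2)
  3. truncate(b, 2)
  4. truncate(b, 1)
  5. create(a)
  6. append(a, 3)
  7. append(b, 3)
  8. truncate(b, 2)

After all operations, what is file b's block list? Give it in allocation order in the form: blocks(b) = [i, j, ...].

after create(b) → b:[0]  free=[F.......]
after append(b, 2) → b:[0, 1, 2]  free=[FFF.....]
after truncate(b, 2) → b:[0, 1]  free=[FF......]
after truncate(b, 1) → b:[0]  free=[F.......]
after create(a) → a:[1], b:[0]  free=[FF......]
after append(a, 3) → a:[1, 2, 3, 4], b:[0]  free=[FFFFF...]
after append(b, 3) → a:[1, 2, 3, 4], b:[0, 5, 6, 7]  free=[FFFFFFFF]
after truncate(b, 2) → a:[1, 2, 3, 4], b:[0, 5]  free=[FFFFFF..]

blocks(b) = [0, 5]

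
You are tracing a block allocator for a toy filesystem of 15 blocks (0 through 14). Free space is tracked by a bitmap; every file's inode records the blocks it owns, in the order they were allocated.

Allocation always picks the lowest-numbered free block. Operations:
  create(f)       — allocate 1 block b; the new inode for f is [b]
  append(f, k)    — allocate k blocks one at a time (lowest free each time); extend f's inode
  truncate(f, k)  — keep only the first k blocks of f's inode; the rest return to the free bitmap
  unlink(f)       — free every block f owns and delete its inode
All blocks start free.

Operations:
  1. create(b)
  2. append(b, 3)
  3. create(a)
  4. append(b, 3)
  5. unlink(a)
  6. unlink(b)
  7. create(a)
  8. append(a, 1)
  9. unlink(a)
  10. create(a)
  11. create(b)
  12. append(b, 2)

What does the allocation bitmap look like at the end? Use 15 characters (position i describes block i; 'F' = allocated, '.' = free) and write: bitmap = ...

create(b): bitmap=F.............. | b=[0]
append(b, 3): bitmap=FFFF........... | b=[0, 1, 2, 3]
create(a): bitmap=FFFFF.......... | a=[4] b=[0, 1, 2, 3]
append(b, 3): bitmap=FFFFFFFF....... | a=[4] b=[0, 1, 2, 3, 5, 6, 7]
unlink(a): bitmap=FFFF.FFF....... | b=[0, 1, 2, 3, 5, 6, 7]
unlink(b): bitmap=............... | 
create(a): bitmap=F.............. | a=[0]
append(a, 1): bitmap=FF............. | a=[0, 1]
unlink(a): bitmap=............... | 
create(a): bitmap=F.............. | a=[0]
create(b): bitmap=FF............. | a=[0] b=[1]
append(b, 2): bitmap=FFFF........... | a=[0] b=[1, 2, 3]

bitmap = FFFF...........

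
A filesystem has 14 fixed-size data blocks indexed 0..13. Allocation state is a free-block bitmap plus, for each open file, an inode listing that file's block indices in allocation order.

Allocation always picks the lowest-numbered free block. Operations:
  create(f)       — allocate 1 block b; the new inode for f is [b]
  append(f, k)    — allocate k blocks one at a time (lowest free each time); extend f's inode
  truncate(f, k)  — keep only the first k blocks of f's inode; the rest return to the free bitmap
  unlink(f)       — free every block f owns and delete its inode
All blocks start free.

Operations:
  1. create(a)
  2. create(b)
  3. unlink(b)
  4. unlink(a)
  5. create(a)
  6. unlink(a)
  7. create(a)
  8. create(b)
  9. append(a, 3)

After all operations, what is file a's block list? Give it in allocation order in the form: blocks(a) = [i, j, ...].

create(a): bitmap=F............. | a=[0]
create(b): bitmap=FF............ | a=[0] b=[1]
unlink(b): bitmap=F............. | a=[0]
unlink(a): bitmap=.............. | 
create(a): bitmap=F............. | a=[0]
unlink(a): bitmap=.............. | 
create(a): bitmap=F............. | a=[0]
create(b): bitmap=FF............ | a=[0] b=[1]
append(a, 3): bitmap=FFFFF......... | a=[0, 2, 3, 4] b=[1]

blocks(a) = [0, 2, 3, 4]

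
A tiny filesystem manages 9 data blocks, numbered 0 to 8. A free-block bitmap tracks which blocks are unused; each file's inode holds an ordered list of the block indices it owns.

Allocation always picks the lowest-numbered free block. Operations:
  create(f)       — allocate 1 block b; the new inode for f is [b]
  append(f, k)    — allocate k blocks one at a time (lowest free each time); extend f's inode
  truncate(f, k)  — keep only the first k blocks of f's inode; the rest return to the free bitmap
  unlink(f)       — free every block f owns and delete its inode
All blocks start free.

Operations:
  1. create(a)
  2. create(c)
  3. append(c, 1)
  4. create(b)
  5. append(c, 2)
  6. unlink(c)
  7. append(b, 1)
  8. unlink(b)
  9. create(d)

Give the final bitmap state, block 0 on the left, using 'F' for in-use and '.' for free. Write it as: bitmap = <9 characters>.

bitmap = FF.......

create(a): bitmap=F........ | a=[0]
create(c): bitmap=FF....... | a=[0] c=[1]
append(c, 1): bitmap=FFF...... | a=[0] c=[1, 2]
create(b): bitmap=FFFF..... | a=[0] b=[3] c=[1, 2]
append(c, 2): bitmap=FFFFFF... | a=[0] b=[3] c=[1, 2, 4, 5]
unlink(c): bitmap=F..F..... | a=[0] b=[3]
append(b, 1): bitmap=FF.F..... | a=[0] b=[3, 1]
unlink(b): bitmap=F........ | a=[0]
create(d): bitmap=FF....... | a=[0] d=[1]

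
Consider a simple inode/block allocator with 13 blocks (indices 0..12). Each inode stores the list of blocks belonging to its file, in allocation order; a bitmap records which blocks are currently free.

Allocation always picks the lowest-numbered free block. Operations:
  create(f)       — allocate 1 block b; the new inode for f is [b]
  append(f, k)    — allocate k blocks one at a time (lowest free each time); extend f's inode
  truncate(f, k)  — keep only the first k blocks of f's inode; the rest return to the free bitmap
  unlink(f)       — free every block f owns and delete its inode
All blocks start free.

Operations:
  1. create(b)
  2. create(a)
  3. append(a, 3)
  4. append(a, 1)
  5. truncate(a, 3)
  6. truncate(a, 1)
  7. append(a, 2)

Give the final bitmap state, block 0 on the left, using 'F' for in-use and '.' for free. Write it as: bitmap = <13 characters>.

bitmap = FFFF.........

create(b): bitmap=F............ | b=[0]
create(a): bitmap=FF........... | a=[1] b=[0]
append(a, 3): bitmap=FFFFF........ | a=[1, 2, 3, 4] b=[0]
append(a, 1): bitmap=FFFFFF....... | a=[1, 2, 3, 4, 5] b=[0]
truncate(a, 3): bitmap=FFFF......... | a=[1, 2, 3] b=[0]
truncate(a, 1): bitmap=FF........... | a=[1] b=[0]
append(a, 2): bitmap=FFFF......... | a=[1, 2, 3] b=[0]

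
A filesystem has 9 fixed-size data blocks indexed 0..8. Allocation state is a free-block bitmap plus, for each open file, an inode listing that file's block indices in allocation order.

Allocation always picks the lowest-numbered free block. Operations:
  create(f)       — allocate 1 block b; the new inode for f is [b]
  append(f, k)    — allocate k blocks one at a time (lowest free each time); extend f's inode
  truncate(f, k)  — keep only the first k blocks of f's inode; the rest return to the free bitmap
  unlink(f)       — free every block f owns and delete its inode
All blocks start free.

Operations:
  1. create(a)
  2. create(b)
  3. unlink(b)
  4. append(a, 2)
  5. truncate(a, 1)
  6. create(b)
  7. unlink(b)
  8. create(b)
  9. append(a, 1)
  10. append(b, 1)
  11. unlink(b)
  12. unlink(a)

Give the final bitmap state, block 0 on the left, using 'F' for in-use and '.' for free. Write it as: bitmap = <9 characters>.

after create(a) → a:[0]  free=[F........]
after create(b) → a:[0], b:[1]  free=[FF.......]
after unlink(b) → a:[0]  free=[F........]
after append(a, 2) → a:[0, 1, 2]  free=[FFF......]
after truncate(a, 1) → a:[0]  free=[F........]
after create(b) → a:[0], b:[1]  free=[FF.......]
after unlink(b) → a:[0]  free=[F........]
after create(b) → a:[0], b:[1]  free=[FF.......]
after append(a, 1) → a:[0, 2], b:[1]  free=[FFF......]
after append(b, 1) → a:[0, 2], b:[1, 3]  free=[FFFF.....]
after unlink(b) → a:[0, 2]  free=[F.F......]
after unlink(a) →   free=[.........]

bitmap = .........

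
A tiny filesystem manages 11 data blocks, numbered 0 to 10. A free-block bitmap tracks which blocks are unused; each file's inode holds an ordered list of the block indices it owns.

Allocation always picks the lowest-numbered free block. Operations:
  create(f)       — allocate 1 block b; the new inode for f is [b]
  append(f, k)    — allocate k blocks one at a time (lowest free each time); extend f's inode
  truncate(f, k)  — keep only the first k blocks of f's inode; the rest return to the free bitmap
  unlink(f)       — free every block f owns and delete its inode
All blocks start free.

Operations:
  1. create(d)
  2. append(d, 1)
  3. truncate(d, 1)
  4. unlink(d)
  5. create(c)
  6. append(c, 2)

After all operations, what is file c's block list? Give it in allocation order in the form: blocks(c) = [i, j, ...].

create(d): bitmap=F.......... | d=[0]
append(d, 1): bitmap=FF......... | d=[0, 1]
truncate(d, 1): bitmap=F.......... | d=[0]
unlink(d): bitmap=........... | 
create(c): bitmap=F.......... | c=[0]
append(c, 2): bitmap=FFF........ | c=[0, 1, 2]

blocks(c) = [0, 1, 2]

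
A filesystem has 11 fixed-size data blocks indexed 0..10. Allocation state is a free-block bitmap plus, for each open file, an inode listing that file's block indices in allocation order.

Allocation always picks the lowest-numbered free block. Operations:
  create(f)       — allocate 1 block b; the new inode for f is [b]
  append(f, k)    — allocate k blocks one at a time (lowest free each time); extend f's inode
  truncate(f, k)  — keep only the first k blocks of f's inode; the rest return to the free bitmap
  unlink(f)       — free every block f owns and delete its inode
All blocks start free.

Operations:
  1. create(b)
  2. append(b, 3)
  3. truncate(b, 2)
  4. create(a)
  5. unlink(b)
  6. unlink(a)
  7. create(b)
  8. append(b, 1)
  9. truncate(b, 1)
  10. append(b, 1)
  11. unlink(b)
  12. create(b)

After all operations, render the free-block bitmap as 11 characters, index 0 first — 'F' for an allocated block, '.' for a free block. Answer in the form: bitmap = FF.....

create(b): bitmap=F.......... | b=[0]
append(b, 3): bitmap=FFFF....... | b=[0, 1, 2, 3]
truncate(b, 2): bitmap=FF......... | b=[0, 1]
create(a): bitmap=FFF........ | a=[2] b=[0, 1]
unlink(b): bitmap=..F........ | a=[2]
unlink(a): bitmap=........... | 
create(b): bitmap=F.......... | b=[0]
append(b, 1): bitmap=FF......... | b=[0, 1]
truncate(b, 1): bitmap=F.......... | b=[0]
append(b, 1): bitmap=FF......... | b=[0, 1]
unlink(b): bitmap=........... | 
create(b): bitmap=F.......... | b=[0]

bitmap = F..........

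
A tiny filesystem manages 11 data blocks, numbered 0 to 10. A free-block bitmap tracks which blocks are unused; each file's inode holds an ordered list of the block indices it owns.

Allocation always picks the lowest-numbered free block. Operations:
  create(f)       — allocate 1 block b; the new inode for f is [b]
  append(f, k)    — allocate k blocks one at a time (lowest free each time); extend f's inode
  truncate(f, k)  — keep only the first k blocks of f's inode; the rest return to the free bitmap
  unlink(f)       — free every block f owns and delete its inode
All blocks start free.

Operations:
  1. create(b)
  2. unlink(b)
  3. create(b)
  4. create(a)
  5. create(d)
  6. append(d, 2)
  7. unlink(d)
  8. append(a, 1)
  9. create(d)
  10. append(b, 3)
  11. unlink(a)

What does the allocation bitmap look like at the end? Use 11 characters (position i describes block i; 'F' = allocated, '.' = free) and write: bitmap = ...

bitmap = F..FFFF....

after create(b) → b:[0]  free=[F..........]
after unlink(b) →   free=[...........]
after create(b) → b:[0]  free=[F..........]
after create(a) → a:[1], b:[0]  free=[FF.........]
after create(d) → a:[1], b:[0], d:[2]  free=[FFF........]
after append(d, 2) → a:[1], b:[0], d:[2, 3, 4]  free=[FFFFF......]
after unlink(d) → a:[1], b:[0]  free=[FF.........]
after append(a, 1) → a:[1, 2], b:[0]  free=[FFF........]
after create(d) → a:[1, 2], b:[0], d:[3]  free=[FFFF.......]
after append(b, 3) → a:[1, 2], b:[0, 4, 5, 6], d:[3]  free=[FFFFFFF....]
after unlink(a) → b:[0, 4, 5, 6], d:[3]  free=[F..FFFF....]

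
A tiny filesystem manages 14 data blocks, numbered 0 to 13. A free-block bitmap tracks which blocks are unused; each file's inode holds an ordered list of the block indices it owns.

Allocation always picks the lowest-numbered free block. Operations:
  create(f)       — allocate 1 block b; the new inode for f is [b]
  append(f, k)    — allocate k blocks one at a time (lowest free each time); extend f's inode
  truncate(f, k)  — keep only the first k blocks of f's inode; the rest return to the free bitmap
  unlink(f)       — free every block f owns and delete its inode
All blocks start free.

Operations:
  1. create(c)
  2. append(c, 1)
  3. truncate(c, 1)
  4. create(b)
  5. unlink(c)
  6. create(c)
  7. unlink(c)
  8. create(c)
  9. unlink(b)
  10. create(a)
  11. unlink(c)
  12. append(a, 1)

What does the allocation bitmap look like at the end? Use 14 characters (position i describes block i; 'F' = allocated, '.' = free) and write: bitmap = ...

bitmap = FF............

after create(c) → c:[0]  free=[F.............]
after append(c, 1) → c:[0, 1]  free=[FF............]
after truncate(c, 1) → c:[0]  free=[F.............]
after create(b) → b:[1], c:[0]  free=[FF............]
after unlink(c) → b:[1]  free=[.F............]
after create(c) → b:[1], c:[0]  free=[FF............]
after unlink(c) → b:[1]  free=[.F............]
after create(c) → b:[1], c:[0]  free=[FF............]
after unlink(b) → c:[0]  free=[F.............]
after create(a) → a:[1], c:[0]  free=[FF............]
after unlink(c) → a:[1]  free=[.F............]
after append(a, 1) → a:[1, 0]  free=[FF............]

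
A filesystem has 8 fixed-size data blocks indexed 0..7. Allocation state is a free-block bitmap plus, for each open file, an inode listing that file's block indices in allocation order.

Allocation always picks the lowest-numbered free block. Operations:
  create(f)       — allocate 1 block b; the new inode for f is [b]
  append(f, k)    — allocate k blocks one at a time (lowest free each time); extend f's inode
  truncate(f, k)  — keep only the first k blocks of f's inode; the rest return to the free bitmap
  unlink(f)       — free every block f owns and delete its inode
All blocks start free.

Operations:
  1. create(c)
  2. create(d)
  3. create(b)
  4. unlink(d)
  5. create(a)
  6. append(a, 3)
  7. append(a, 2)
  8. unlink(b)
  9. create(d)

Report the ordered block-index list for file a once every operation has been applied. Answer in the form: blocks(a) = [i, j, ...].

  1. create(c)  ⇒  F.......  {c→[0]}
  2. create(d)  ⇒  FF......  {c→[0]; d→[1]}
  3. create(b)  ⇒  FFF.....  {b→[2]; c→[0]; d→[1]}
  4. unlink(d)  ⇒  F.F.....  {b→[2]; c→[0]}
  5. create(a)  ⇒  FFF.....  {a→[1]; b→[2]; c→[0]}
  6. append(a, 3)  ⇒  FFFFFF..  {a→[1, 3, 4, 5]; b→[2]; c→[0]}
  7. append(a, 2)  ⇒  FFFFFFFF  {a→[1, 3, 4, 5, 6, 7]; b→[2]; c→[0]}
  8. unlink(b)  ⇒  FF.FFFFF  {a→[1, 3, 4, 5, 6, 7]; c→[0]}
  9. create(d)  ⇒  FFFFFFFF  {a→[1, 3, 4, 5, 6, 7]; c→[0]; d→[2]}

blocks(a) = [1, 3, 4, 5, 6, 7]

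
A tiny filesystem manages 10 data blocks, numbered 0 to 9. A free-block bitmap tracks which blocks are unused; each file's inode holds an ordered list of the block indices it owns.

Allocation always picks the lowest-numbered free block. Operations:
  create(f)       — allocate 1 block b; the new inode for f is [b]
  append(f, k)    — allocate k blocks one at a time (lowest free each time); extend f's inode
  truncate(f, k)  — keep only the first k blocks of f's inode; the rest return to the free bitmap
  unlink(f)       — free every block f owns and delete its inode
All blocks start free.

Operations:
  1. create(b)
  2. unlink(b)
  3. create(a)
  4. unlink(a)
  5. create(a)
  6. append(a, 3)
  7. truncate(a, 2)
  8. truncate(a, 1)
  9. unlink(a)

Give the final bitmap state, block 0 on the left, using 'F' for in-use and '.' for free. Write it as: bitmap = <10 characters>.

bitmap = ..........

[1] create(b) — b=0 (map F.........)
[2] unlink(b) —  (map ..........)
[3] create(a) — a=0 (map F.........)
[4] unlink(a) —  (map ..........)
[5] create(a) — a=0 (map F.........)
[6] append(a, 3) — a=0,1,2,3 (map FFFF......)
[7] truncate(a, 2) — a=0,1 (map FF........)
[8] truncate(a, 1) — a=0 (map F.........)
[9] unlink(a) —  (map ..........)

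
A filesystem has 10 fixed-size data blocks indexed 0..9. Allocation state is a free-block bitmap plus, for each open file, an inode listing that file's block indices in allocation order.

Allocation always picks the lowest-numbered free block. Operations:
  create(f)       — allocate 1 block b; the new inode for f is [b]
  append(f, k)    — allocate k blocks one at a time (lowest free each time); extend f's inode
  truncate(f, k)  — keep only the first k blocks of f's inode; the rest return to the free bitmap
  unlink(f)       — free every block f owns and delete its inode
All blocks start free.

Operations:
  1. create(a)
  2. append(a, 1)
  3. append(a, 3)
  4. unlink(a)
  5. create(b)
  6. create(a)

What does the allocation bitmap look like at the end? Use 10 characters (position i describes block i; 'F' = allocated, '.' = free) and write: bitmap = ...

  1. create(a)  ⇒  F.........  {a→[0]}
  2. append(a, 1)  ⇒  FF........  {a→[0, 1]}
  3. append(a, 3)  ⇒  FFFFF.....  {a→[0, 1, 2, 3, 4]}
  4. unlink(a)  ⇒  ..........  {}
  5. create(b)  ⇒  F.........  {b→[0]}
  6. create(a)  ⇒  FF........  {a→[1]; b→[0]}

bitmap = FF........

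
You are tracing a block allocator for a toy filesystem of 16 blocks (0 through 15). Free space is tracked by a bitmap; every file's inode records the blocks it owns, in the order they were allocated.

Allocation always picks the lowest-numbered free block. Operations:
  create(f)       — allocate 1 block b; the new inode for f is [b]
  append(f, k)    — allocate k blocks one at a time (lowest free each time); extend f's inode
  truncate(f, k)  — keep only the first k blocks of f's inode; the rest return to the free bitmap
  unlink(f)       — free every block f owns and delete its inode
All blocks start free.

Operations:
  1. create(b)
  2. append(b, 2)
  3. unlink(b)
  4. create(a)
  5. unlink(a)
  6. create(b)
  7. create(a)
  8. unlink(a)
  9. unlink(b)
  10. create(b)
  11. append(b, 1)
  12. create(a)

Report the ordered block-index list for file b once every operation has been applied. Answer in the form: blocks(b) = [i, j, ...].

blocks(b) = [0, 1]

create(b): bitmap=F............... | b=[0]
append(b, 2): bitmap=FFF............. | b=[0, 1, 2]
unlink(b): bitmap=................ | 
create(a): bitmap=F............... | a=[0]
unlink(a): bitmap=................ | 
create(b): bitmap=F............... | b=[0]
create(a): bitmap=FF.............. | a=[1] b=[0]
unlink(a): bitmap=F............... | b=[0]
unlink(b): bitmap=................ | 
create(b): bitmap=F............... | b=[0]
append(b, 1): bitmap=FF.............. | b=[0, 1]
create(a): bitmap=FFF............. | a=[2] b=[0, 1]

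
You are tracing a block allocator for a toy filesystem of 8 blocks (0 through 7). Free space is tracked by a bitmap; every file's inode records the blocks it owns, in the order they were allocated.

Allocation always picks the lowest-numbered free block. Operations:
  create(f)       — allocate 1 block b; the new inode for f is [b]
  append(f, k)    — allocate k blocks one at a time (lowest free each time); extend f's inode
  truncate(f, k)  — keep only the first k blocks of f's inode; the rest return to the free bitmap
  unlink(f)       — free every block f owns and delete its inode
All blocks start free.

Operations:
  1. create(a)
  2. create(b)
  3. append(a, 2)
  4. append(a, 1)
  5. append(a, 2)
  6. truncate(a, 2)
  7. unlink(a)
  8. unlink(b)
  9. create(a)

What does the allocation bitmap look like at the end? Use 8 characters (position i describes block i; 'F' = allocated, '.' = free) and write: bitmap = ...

  1. create(a)  ⇒  F.......  {a→[0]}
  2. create(b)  ⇒  FF......  {a→[0]; b→[1]}
  3. append(a, 2)  ⇒  FFFF....  {a→[0, 2, 3]; b→[1]}
  4. append(a, 1)  ⇒  FFFFF...  {a→[0, 2, 3, 4]; b→[1]}
  5. append(a, 2)  ⇒  FFFFFFF.  {a→[0, 2, 3, 4, 5, 6]; b→[1]}
  6. truncate(a, 2)  ⇒  FFF.....  {a→[0, 2]; b→[1]}
  7. unlink(a)  ⇒  .F......  {b→[1]}
  8. unlink(b)  ⇒  ........  {}
  9. create(a)  ⇒  F.......  {a→[0]}

bitmap = F.......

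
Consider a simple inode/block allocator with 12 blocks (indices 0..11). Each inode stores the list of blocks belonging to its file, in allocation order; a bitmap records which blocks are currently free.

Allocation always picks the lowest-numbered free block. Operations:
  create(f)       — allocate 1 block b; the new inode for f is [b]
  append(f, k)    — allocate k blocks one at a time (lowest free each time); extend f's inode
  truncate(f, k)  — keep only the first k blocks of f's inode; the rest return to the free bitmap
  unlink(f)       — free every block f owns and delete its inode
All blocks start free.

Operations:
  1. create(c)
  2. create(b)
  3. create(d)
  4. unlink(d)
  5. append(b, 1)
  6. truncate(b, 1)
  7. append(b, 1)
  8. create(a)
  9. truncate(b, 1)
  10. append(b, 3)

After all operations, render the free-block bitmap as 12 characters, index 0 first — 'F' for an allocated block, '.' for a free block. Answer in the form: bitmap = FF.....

after create(c) → c:[0]  free=[F...........]
after create(b) → b:[1], c:[0]  free=[FF..........]
after create(d) → b:[1], c:[0], d:[2]  free=[FFF.........]
after unlink(d) → b:[1], c:[0]  free=[FF..........]
after append(b, 1) → b:[1, 2], c:[0]  free=[FFF.........]
after truncate(b, 1) → b:[1], c:[0]  free=[FF..........]
after append(b, 1) → b:[1, 2], c:[0]  free=[FFF.........]
after create(a) → a:[3], b:[1, 2], c:[0]  free=[FFFF........]
after truncate(b, 1) → a:[3], b:[1], c:[0]  free=[FF.F........]
after append(b, 3) → a:[3], b:[1, 2, 4, 5], c:[0]  free=[FFFFFF......]

bitmap = FFFFFF......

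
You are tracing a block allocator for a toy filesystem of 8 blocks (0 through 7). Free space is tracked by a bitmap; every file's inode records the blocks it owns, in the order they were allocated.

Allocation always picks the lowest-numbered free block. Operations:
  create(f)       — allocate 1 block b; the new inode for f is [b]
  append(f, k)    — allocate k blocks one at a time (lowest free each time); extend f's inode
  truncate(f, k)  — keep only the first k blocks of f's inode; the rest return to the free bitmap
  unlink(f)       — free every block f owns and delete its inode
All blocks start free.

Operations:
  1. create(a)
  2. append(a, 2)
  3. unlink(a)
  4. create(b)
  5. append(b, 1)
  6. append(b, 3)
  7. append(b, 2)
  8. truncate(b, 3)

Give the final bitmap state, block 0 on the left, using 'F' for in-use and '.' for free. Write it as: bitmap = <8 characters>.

bitmap = FFF.....

  1. create(a)  ⇒  F.......  {a→[0]}
  2. append(a, 2)  ⇒  FFF.....  {a→[0, 1, 2]}
  3. unlink(a)  ⇒  ........  {}
  4. create(b)  ⇒  F.......  {b→[0]}
  5. append(b, 1)  ⇒  FF......  {b→[0, 1]}
  6. append(b, 3)  ⇒  FFFFF...  {b→[0, 1, 2, 3, 4]}
  7. append(b, 2)  ⇒  FFFFFFF.  {b→[0, 1, 2, 3, 4, 5, 6]}
  8. truncate(b, 3)  ⇒  FFF.....  {b→[0, 1, 2]}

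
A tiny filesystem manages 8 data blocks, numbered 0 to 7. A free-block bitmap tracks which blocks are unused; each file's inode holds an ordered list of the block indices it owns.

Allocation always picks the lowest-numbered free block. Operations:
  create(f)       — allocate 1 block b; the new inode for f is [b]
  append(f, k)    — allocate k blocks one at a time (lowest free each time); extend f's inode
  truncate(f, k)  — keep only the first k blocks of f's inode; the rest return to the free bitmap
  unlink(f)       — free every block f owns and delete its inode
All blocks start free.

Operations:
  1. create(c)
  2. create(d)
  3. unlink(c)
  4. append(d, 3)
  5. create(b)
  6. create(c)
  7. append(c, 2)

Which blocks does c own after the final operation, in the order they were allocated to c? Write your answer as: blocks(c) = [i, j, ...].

create(c): bitmap=F....... | c=[0]
create(d): bitmap=FF...... | c=[0] d=[1]
unlink(c): bitmap=.F...... | d=[1]
append(d, 3): bitmap=FFFF.... | d=[1, 0, 2, 3]
create(b): bitmap=FFFFF... | b=[4] d=[1, 0, 2, 3]
create(c): bitmap=FFFFFF.. | b=[4] c=[5] d=[1, 0, 2, 3]
append(c, 2): bitmap=FFFFFFFF | b=[4] c=[5, 6, 7] d=[1, 0, 2, 3]

blocks(c) = [5, 6, 7]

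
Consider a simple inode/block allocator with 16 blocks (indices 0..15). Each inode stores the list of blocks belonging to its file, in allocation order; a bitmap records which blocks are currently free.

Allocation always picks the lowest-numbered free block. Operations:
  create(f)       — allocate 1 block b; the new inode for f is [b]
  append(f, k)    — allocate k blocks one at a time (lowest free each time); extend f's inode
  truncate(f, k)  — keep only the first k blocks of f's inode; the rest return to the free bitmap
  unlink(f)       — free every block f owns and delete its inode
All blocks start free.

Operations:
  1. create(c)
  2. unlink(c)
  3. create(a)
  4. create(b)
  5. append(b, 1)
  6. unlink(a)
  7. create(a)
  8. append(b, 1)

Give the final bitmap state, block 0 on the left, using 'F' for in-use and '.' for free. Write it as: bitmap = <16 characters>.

[1] create(c) — c=0 (map F...............)
[2] unlink(c) —  (map ................)
[3] create(a) — a=0 (map F...............)
[4] create(b) — a=0 b=1 (map FF..............)
[5] append(b, 1) — a=0 b=1,2 (map FFF.............)
[6] unlink(a) — b=1,2 (map .FF.............)
[7] create(a) — a=0 b=1,2 (map FFF.............)
[8] append(b, 1) — a=0 b=1,2,3 (map FFFF............)

bitmap = FFFF............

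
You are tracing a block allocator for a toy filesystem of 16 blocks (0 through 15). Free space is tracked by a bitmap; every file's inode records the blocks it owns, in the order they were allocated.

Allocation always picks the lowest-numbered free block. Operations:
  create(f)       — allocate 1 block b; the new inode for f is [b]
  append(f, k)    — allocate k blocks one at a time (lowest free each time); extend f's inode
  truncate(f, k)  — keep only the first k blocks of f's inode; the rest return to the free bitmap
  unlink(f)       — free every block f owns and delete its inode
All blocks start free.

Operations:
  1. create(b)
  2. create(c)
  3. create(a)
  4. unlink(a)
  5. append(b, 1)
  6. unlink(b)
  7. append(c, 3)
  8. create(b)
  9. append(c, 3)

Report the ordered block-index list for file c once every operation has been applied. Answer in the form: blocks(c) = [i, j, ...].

  1. create(b)  ⇒  F...............  {b→[0]}
  2. create(c)  ⇒  FF..............  {b→[0]; c→[1]}
  3. create(a)  ⇒  FFF.............  {a→[2]; b→[0]; c→[1]}
  4. unlink(a)  ⇒  FF..............  {b→[0]; c→[1]}
  5. append(b, 1)  ⇒  FFF.............  {b→[0, 2]; c→[1]}
  6. unlink(b)  ⇒  .F..............  {c→[1]}
  7. append(c, 3)  ⇒  FFFF............  {c→[1, 0, 2, 3]}
  8. create(b)  ⇒  FFFFF...........  {b→[4]; c→[1, 0, 2, 3]}
  9. append(c, 3)  ⇒  FFFFFFFF........  {b→[4]; c→[1, 0, 2, 3, 5, 6, 7]}

blocks(c) = [1, 0, 2, 3, 5, 6, 7]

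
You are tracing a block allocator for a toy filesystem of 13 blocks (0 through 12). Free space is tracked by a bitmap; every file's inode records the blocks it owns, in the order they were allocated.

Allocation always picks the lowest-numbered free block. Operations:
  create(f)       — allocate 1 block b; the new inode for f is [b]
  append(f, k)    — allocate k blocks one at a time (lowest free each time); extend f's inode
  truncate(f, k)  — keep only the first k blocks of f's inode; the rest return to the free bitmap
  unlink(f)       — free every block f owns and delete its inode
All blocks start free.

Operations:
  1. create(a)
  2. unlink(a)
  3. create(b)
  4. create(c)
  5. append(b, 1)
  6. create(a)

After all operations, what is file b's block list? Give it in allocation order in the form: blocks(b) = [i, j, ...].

blocks(b) = [0, 2]

create(a): bitmap=F............ | a=[0]
unlink(a): bitmap=............. | 
create(b): bitmap=F............ | b=[0]
create(c): bitmap=FF........... | b=[0] c=[1]
append(b, 1): bitmap=FFF.......... | b=[0, 2] c=[1]
create(a): bitmap=FFFF......... | a=[3] b=[0, 2] c=[1]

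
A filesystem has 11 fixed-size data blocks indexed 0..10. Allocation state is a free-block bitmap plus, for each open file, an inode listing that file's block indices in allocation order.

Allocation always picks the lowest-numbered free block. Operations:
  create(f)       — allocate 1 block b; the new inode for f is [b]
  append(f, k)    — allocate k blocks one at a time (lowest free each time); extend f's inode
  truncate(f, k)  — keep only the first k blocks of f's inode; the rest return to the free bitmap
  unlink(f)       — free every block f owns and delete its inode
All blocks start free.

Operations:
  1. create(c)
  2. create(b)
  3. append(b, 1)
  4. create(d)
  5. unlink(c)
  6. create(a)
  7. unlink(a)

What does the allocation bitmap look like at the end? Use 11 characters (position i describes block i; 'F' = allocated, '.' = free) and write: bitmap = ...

after create(c) → c:[0]  free=[F..........]
after create(b) → b:[1], c:[0]  free=[FF.........]
after append(b, 1) → b:[1, 2], c:[0]  free=[FFF........]
after create(d) → b:[1, 2], c:[0], d:[3]  free=[FFFF.......]
after unlink(c) → b:[1, 2], d:[3]  free=[.FFF.......]
after create(a) → a:[0], b:[1, 2], d:[3]  free=[FFFF.......]
after unlink(a) → b:[1, 2], d:[3]  free=[.FFF.......]

bitmap = .FFF.......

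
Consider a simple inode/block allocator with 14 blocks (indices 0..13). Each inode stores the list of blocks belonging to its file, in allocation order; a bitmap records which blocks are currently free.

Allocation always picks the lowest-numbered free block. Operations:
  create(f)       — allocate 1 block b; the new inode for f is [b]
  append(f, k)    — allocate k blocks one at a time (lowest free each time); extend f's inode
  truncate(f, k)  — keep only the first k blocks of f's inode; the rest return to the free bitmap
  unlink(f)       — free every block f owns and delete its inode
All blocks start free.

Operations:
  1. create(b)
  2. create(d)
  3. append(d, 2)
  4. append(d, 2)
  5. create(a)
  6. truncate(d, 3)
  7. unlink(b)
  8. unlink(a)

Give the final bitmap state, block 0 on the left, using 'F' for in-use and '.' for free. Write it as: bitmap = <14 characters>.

[1] create(b) — b=0 (map F.............)
[2] create(d) — b=0 d=1 (map FF............)
[3] append(d, 2) — b=0 d=1,2,3 (map FFFF..........)
[4] append(d, 2) — b=0 d=1,2,3,4,5 (map FFFFFF........)
[5] create(a) — a=6 b=0 d=1,2,3,4,5 (map FFFFFFF.......)
[6] truncate(d, 3) — a=6 b=0 d=1,2,3 (map FFFF..F.......)
[7] unlink(b) — a=6 d=1,2,3 (map .FFF..F.......)
[8] unlink(a) — d=1,2,3 (map .FFF..........)

bitmap = .FFF..........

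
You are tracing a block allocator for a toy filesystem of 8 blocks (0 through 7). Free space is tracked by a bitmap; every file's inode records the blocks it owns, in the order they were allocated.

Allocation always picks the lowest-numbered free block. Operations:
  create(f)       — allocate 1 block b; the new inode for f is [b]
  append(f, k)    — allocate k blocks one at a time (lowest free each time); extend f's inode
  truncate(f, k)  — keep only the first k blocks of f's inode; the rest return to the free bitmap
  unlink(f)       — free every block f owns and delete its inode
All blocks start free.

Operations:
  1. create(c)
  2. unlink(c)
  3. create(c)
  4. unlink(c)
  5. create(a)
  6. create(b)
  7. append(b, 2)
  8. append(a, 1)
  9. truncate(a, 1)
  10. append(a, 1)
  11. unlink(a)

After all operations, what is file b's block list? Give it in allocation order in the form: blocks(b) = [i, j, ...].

blocks(b) = [1, 2, 3]

  1. create(c)  ⇒  F.......  {c→[0]}
  2. unlink(c)  ⇒  ........  {}
  3. create(c)  ⇒  F.......  {c→[0]}
  4. unlink(c)  ⇒  ........  {}
  5. create(a)  ⇒  F.......  {a→[0]}
  6. create(b)  ⇒  FF......  {a→[0]; b→[1]}
  7. append(b, 2)  ⇒  FFFF....  {a→[0]; b→[1, 2, 3]}
  8. append(a, 1)  ⇒  FFFFF...  {a→[0, 4]; b→[1, 2, 3]}
  9. truncate(a, 1)  ⇒  FFFF....  {a→[0]; b→[1, 2, 3]}
  10. append(a, 1)  ⇒  FFFFF...  {a→[0, 4]; b→[1, 2, 3]}
  11. unlink(a)  ⇒  .FFF....  {b→[1, 2, 3]}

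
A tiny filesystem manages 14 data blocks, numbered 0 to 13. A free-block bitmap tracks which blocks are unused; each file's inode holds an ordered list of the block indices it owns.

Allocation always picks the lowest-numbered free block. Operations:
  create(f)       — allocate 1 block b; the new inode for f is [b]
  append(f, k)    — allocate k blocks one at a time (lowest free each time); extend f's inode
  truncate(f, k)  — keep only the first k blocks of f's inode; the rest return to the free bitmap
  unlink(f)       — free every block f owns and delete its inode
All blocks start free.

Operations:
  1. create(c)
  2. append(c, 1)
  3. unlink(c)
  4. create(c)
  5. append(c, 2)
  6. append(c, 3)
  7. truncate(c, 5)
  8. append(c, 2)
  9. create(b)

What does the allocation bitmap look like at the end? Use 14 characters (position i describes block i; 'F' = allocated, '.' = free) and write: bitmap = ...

bitmap = FFFFFFFF......

  1. create(c)  ⇒  F.............  {c→[0]}
  2. append(c, 1)  ⇒  FF............  {c→[0, 1]}
  3. unlink(c)  ⇒  ..............  {}
  4. create(c)  ⇒  F.............  {c→[0]}
  5. append(c, 2)  ⇒  FFF...........  {c→[0, 1, 2]}
  6. append(c, 3)  ⇒  FFFFFF........  {c→[0, 1, 2, 3, 4, 5]}
  7. truncate(c, 5)  ⇒  FFFFF.........  {c→[0, 1, 2, 3, 4]}
  8. append(c, 2)  ⇒  FFFFFFF.......  {c→[0, 1, 2, 3, 4, 5, 6]}
  9. create(b)  ⇒  FFFFFFFF......  {b→[7]; c→[0, 1, 2, 3, 4, 5, 6]}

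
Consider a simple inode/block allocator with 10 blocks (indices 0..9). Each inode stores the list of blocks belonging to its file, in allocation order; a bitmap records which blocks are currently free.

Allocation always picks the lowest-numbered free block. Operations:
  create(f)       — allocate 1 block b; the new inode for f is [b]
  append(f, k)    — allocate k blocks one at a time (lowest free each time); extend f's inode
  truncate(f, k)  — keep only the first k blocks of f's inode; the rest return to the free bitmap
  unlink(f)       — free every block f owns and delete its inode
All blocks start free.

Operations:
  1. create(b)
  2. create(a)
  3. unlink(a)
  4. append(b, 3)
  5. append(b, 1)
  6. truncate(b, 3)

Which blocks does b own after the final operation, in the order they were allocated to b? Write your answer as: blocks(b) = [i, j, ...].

blocks(b) = [0, 1, 2]

create(b): bitmap=F......... | b=[0]
create(a): bitmap=FF........ | a=[1] b=[0]
unlink(a): bitmap=F......... | b=[0]
append(b, 3): bitmap=FFFF...... | b=[0, 1, 2, 3]
append(b, 1): bitmap=FFFFF..... | b=[0, 1, 2, 3, 4]
truncate(b, 3): bitmap=FFF....... | b=[0, 1, 2]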